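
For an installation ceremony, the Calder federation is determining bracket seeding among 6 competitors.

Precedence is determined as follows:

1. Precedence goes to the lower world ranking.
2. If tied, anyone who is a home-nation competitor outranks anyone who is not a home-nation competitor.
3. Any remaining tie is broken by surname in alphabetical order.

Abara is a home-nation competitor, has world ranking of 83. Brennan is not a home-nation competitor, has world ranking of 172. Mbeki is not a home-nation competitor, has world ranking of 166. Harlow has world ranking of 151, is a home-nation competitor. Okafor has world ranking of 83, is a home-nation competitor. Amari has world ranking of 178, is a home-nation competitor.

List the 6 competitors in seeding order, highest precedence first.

By world ranking (lower first): Abara and Okafor (both 83); then Harlow (151); then Mbeki (166); then Brennan (172); then Amari (178).
Abara and Okafor are each a home-nation competitor, so the next rule applies.
Among Abara and Okafor, alphabetically by surname: Abara before Okafor.
Full order: Abara, Okafor, Harlow, Mbeki, Brennan, Amari.

Abara, Okafor, Harlow, Mbeki, Brennan, Amari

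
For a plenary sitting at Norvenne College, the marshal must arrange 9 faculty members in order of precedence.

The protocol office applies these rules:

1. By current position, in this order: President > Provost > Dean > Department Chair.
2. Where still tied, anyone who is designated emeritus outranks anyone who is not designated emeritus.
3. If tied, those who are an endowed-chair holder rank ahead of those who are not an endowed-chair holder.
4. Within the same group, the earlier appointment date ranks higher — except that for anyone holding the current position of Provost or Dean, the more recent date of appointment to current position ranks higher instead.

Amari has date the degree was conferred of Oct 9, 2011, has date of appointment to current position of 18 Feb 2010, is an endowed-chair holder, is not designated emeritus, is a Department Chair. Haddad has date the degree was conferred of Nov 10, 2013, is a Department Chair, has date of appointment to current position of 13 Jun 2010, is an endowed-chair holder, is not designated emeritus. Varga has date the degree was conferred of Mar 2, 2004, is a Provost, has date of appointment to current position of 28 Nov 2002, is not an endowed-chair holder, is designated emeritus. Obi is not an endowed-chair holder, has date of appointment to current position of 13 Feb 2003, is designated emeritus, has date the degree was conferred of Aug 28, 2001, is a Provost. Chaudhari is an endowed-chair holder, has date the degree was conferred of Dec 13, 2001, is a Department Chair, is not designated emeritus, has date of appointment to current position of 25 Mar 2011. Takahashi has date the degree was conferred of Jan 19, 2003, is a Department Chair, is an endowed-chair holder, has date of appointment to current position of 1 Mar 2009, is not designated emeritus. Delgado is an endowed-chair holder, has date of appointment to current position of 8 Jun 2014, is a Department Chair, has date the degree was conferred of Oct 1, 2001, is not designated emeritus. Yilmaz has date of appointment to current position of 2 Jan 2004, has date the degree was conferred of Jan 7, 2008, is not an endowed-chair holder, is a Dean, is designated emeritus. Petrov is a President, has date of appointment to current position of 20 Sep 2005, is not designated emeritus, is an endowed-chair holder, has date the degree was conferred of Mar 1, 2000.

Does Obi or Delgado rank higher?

By current position: Petrov (President); then Obi and Varga (Provost); then Yilmaz (Dean); then Takahashi, Amari, Haddad, Chaudhari and Delgado (Department Chair).
Obi and Varga are each designated emeritus, so the next rule applies.
Obi and Varga are each not an endowed-chair holder, so the next rule applies.
Among Obi and Varga, by date of appointment to current position (later first) (reversed rule for this group): Obi (13 Feb 2003) before Varga (28 Nov 2002).
Takahashi, Amari, Haddad, Chaudhari and Delgado are each not designated emeritus, so the next rule applies.
Takahashi, Amari, Haddad, Chaudhari and Delgado are each an endowed-chair holder, so the next rule applies.
Among Takahashi, Amari, Haddad, Chaudhari and Delgado, by date of appointment to current position (earlier first): Takahashi (1 Mar 2009) before Amari (18 Feb 2010) before Haddad (13 Jun 2010) before Chaudhari (25 Mar 2011) before Delgado (8 Jun 2014).
So Obi takes precedence.

Obi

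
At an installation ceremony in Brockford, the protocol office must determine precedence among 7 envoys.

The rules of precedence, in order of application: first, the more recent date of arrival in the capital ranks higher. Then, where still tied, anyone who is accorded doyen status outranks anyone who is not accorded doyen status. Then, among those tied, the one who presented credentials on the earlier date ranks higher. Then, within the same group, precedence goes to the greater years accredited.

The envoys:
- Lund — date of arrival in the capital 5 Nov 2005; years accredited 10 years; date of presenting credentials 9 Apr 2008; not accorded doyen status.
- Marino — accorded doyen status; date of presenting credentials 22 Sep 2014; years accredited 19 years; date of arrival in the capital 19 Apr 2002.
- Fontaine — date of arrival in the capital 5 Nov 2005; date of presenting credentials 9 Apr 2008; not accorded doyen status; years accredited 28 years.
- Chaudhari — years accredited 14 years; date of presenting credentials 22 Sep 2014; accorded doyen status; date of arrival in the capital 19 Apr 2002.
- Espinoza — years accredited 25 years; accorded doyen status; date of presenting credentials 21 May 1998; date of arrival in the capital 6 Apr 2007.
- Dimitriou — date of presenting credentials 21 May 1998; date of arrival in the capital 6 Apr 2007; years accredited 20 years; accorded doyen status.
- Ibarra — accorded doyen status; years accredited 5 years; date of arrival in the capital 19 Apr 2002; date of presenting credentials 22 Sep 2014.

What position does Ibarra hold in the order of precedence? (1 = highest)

7

By date of arrival in the capital (later first): Espinoza and Dimitriou (both 6 Apr 2007); then Fontaine and Lund (both 5 Nov 2005); then Marino, Chaudhari and Ibarra (each 19 Apr 2002).
Espinoza and Dimitriou are each accorded doyen status, so the next rule applies.
Espinoza and Dimitriou both have date of presenting credentials 21 May 1998, so the next rule applies.
Among Espinoza and Dimitriou, by years accredited (higher first): Espinoza (25 years) before Dimitriou (20 years).
Fontaine and Lund are each not accorded doyen status, so the next rule applies.
Fontaine and Lund both have date of presenting credentials 9 Apr 2008, so the next rule applies.
Among Fontaine and Lund, by years accredited (higher first): Fontaine (28 years) before Lund (10 years).
Marino, Chaudhari and Ibarra are each accorded doyen status, so the next rule applies.
Marino, Chaudhari and Ibarra all have date of presenting credentials 22 Sep 2014, so the next rule applies.
Among Marino, Chaudhari and Ibarra, by years accredited (higher first): Marino (19 years) before Chaudhari (14 years) before Ibarra (5 years).
Order: Espinoza, Dimitriou, Fontaine, Lund, Marino, Chaudhari, Ibarra. So position 7.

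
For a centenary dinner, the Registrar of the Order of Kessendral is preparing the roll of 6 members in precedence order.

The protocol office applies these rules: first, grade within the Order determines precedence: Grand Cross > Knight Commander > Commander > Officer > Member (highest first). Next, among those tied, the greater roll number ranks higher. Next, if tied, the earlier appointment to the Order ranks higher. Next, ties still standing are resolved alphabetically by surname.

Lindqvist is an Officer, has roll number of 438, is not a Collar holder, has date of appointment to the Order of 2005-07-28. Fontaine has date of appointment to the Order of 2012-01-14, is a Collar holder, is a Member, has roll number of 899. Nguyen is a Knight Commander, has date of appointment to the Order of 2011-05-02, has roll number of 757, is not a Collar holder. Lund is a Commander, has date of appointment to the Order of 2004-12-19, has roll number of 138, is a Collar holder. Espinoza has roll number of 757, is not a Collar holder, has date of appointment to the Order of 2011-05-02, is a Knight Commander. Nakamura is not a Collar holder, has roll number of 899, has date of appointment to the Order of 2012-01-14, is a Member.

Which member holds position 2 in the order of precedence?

By grade within the Order: Espinoza and Nguyen (Knight Commander); then Lund (Commander); then Lindqvist (Officer); then Fontaine and Nakamura (Member).
Espinoza and Nguyen both have roll number 757, so the next rule applies.
Espinoza and Nguyen both have date of appointment to the Order 2011-05-02, so the next rule applies.
Among Espinoza and Nguyen, alphabetically by surname: Espinoza before Nguyen.
Fontaine and Nakamura both have roll number 899, so the next rule applies.
Fontaine and Nakamura both have date of appointment to the Order 2012-01-14, so the next rule applies.
Among Fontaine and Nakamura, alphabetically by surname: Fontaine before Nakamura.
Order: Espinoza, Nguyen, Lund, Lindqvist, Fontaine, Nakamura.

Nguyen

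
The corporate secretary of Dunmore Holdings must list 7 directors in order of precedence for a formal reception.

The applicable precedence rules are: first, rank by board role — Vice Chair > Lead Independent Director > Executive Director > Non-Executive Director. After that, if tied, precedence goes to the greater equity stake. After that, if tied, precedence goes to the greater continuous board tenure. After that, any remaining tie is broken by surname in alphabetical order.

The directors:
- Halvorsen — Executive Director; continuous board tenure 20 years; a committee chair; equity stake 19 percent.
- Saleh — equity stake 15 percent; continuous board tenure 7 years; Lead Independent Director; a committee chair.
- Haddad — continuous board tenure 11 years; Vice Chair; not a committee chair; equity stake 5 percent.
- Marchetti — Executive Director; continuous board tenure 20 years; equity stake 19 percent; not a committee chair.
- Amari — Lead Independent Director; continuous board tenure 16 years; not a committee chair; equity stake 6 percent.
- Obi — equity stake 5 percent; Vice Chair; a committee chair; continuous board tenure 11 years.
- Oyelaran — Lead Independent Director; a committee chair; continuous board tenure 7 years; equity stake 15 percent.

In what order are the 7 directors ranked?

By board role: Haddad and Obi (Vice Chair); then Oyelaran, Saleh and Amari (Lead Independent Director); then Halvorsen and Marchetti (Executive Director).
Haddad and Obi both have equity stake 5 percent, so the next rule applies.
Haddad and Obi both have continuous board tenure 11 years, so the next rule applies.
Among Haddad and Obi, alphabetically by surname: Haddad before Obi.
Among Oyelaran, Saleh and Amari, by equity stake (higher first): Oyelaran and Saleh (15 percent) before Amari (6 percent).
Oyelaran and Saleh both have continuous board tenure 7 years, so the next rule applies.
Among Oyelaran and Saleh, alphabetically by surname: Oyelaran before Saleh.
Halvorsen and Marchetti both have equity stake 19 percent, so the next rule applies.
Halvorsen and Marchetti both have continuous board tenure 20 years, so the next rule applies.
Among Halvorsen and Marchetti, alphabetically by surname: Halvorsen before Marchetti.
Full order: Haddad, Obi, Oyelaran, Saleh, Amari, Halvorsen, Marchetti.

Haddad, Obi, Oyelaran, Saleh, Amari, Halvorsen, Marchetti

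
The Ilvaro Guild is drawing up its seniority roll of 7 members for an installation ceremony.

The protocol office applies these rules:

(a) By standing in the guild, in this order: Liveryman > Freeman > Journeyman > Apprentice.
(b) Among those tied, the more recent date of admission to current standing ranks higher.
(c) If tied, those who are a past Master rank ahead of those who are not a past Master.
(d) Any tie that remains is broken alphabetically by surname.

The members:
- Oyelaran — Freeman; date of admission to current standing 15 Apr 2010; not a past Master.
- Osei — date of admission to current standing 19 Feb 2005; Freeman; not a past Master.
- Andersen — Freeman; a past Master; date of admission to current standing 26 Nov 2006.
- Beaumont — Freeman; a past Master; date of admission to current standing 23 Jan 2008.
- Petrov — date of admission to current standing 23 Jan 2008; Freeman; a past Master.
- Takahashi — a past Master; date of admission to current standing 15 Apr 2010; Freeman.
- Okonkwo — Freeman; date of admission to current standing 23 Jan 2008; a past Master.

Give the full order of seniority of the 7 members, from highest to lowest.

By standing in the guild: Takahashi, Oyelaran, Beaumont, Okonkwo, Petrov, Andersen and Osei (Freeman).
Among Takahashi, Oyelaran, Beaumont, Okonkwo, Petrov, Andersen and Osei, by date of admission to current standing (later first): Takahashi and Oyelaran (15 Apr 2010) before Beaumont, Okonkwo and Petrov (23 Jan 2008) before Andersen (26 Nov 2006) before Osei (19 Feb 2005).
Among Takahashi and Oyelaran, a past Master before not a past Master: Takahashi (a past Master) before Oyelaran (not a past Master).
Beaumont, Okonkwo and Petrov are each a past Master, so the next rule applies.
Among Beaumont, Okonkwo and Petrov, alphabetically by surname: Beaumont before Okonkwo before Petrov.
Full order: Takahashi, Oyelaran, Beaumont, Okonkwo, Petrov, Andersen, Osei.

Takahashi, Oyelaran, Beaumont, Okonkwo, Petrov, Andersen, Osei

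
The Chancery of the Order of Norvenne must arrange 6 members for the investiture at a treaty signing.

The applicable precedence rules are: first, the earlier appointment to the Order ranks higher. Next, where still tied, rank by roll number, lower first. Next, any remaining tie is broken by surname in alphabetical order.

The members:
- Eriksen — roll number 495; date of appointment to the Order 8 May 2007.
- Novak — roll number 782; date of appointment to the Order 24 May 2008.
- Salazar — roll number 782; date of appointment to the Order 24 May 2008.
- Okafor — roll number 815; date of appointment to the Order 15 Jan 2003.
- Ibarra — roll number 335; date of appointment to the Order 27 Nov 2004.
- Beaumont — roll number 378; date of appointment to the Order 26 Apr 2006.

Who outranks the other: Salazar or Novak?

Novak

By date of appointment to the Order (earlier first): Okafor (15 Jan 2003); then Ibarra (27 Nov 2004); then Beaumont (26 Apr 2006); then Eriksen (8 May 2007); then Novak and Salazar (both 24 May 2008).
Novak and Salazar both have roll number 782, so the next rule applies.
Among Novak and Salazar, alphabetically by surname: Novak before Salazar.
So Novak takes precedence.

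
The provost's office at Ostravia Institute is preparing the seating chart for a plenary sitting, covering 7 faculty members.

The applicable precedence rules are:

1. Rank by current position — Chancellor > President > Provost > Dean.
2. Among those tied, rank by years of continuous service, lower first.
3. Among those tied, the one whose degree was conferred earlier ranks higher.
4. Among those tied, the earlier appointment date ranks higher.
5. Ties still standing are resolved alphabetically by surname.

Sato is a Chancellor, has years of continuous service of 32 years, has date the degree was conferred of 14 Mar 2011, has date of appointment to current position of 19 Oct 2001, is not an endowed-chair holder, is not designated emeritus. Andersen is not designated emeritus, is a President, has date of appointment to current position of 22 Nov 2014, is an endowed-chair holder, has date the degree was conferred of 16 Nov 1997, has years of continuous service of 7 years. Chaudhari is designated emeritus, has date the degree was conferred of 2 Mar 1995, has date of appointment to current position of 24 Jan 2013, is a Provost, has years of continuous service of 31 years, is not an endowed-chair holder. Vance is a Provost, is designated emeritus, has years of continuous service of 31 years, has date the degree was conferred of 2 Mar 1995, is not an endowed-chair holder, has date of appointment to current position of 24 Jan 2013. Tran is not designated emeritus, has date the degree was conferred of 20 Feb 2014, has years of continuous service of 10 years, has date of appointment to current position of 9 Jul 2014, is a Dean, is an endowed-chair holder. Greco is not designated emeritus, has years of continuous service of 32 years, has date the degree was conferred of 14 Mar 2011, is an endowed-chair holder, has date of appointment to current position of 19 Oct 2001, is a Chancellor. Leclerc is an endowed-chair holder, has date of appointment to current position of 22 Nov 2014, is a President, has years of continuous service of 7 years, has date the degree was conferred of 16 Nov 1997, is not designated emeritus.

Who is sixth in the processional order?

By current position: Greco and Sato (Chancellor); then Andersen and Leclerc (President); then Chaudhari and Vance (Provost); then Tran (Dean).
Greco and Sato both have years of continuous service 32 years, so the next rule applies.
Greco and Sato both have date the degree was conferred 14 Mar 2011, so the next rule applies.
Greco and Sato both have date of appointment to current position 19 Oct 2001, so the next rule applies.
Among Greco and Sato, alphabetically by surname: Greco before Sato.
Andersen and Leclerc both have years of continuous service 7 years, so the next rule applies.
Andersen and Leclerc both have date the degree was conferred 16 Nov 1997, so the next rule applies.
Andersen and Leclerc both have date of appointment to current position 22 Nov 2014, so the next rule applies.
Among Andersen and Leclerc, alphabetically by surname: Andersen before Leclerc.
Chaudhari and Vance both have years of continuous service 31 years, so the next rule applies.
Chaudhari and Vance both have date the degree was conferred 2 Mar 1995, so the next rule applies.
Chaudhari and Vance both have date of appointment to current position 24 Jan 2013, so the next rule applies.
Among Chaudhari and Vance, alphabetically by surname: Chaudhari before Vance.
Order: Greco, Sato, Andersen, Leclerc, Chaudhari, Vance, Tran.

Vance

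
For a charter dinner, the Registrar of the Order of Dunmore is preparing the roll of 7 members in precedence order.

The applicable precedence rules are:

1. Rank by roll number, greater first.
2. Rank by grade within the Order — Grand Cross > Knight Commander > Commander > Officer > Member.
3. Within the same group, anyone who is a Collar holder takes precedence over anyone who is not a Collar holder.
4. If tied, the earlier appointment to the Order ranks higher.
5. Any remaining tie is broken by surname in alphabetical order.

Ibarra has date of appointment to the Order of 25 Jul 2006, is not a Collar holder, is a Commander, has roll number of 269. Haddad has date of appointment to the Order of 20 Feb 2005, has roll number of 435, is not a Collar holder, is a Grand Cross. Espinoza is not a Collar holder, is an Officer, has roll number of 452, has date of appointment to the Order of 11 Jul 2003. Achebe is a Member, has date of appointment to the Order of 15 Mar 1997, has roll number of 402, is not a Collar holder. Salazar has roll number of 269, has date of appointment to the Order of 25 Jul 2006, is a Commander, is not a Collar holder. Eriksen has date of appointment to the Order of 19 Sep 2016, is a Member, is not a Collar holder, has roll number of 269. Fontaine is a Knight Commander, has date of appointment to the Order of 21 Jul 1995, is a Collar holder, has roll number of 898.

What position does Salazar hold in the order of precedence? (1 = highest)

By roll number (higher first): Fontaine (898); then Espinoza (452); then Haddad (435); then Achebe (402); then Ibarra, Salazar and Eriksen (each 269).
Among Ibarra, Salazar and Eriksen, by grade within the Order: Ibarra and Salazar (Commander) before Eriksen (Member).
Ibarra and Salazar are each not a Collar holder, so the next rule applies.
Ibarra and Salazar both have date of appointment to the Order 25 Jul 2006, so the next rule applies.
Among Ibarra and Salazar, alphabetically by surname: Ibarra before Salazar.
Order: Fontaine, Espinoza, Haddad, Achebe, Ibarra, Salazar, Eriksen. So position 6.

6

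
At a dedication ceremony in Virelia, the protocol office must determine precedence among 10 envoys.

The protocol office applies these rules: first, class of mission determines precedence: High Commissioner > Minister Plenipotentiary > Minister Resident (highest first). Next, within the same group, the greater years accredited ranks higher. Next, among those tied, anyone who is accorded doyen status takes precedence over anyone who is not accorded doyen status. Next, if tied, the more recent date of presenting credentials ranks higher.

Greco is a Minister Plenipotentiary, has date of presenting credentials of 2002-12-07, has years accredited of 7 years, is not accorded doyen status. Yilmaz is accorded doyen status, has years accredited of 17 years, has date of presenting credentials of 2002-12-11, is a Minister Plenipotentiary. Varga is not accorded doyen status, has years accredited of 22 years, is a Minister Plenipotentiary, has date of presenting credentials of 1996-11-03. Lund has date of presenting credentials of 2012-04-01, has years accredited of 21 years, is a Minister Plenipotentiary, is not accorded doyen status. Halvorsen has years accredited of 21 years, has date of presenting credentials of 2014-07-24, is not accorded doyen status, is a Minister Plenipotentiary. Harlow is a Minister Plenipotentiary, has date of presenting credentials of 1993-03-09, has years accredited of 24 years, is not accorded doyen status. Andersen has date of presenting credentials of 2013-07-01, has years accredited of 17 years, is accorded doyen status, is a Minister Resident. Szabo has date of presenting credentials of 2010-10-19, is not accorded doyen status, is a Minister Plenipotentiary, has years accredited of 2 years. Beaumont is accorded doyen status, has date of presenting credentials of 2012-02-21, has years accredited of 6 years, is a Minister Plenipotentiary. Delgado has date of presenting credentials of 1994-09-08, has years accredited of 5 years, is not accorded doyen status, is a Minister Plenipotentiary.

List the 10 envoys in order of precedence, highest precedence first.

Harlow, Varga, Halvorsen, Lund, Yilmaz, Greco, Beaumont, Delgado, Szabo, Andersen

By class of mission: Harlow, Varga, Halvorsen, Lund, Yilmaz, Greco, Beaumont, Delgado and Szabo (Minister Plenipotentiary); then Andersen (Minister Resident).
Among Harlow, Varga, Halvorsen, Lund, Yilmaz, Greco, Beaumont, Delgado and Szabo, by years accredited (higher first): Harlow (24 years) before Varga (22 years) before Halvorsen and Lund (21 years) before Yilmaz (17 years) before Greco (7 years) before Beaumont (6 years) before Delgado (5 years) before Szabo (2 years).
Halvorsen and Lund are each not accorded doyen status, so the next rule applies.
Among Halvorsen and Lund, by date of presenting credentials (later first): Halvorsen (2014-07-24) before Lund (2012-04-01).
Full order: Harlow, Varga, Halvorsen, Lund, Yilmaz, Greco, Beaumont, Delgado, Szabo, Andersen.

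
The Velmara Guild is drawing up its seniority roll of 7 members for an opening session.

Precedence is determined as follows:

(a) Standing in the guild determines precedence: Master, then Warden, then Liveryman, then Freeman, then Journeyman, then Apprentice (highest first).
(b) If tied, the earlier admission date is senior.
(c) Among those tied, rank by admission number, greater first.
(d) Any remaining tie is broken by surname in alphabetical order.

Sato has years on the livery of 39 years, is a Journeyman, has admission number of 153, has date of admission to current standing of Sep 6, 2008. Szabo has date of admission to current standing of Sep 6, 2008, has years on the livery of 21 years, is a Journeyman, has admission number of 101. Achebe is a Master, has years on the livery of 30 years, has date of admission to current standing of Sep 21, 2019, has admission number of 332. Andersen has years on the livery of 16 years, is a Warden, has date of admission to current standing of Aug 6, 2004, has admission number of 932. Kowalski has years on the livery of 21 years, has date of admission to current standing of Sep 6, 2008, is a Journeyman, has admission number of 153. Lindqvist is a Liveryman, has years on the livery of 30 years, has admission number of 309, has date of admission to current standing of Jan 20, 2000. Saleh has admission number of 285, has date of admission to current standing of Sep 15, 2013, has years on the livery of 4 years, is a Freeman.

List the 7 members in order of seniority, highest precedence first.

By standing in the guild: Achebe (Master); then Andersen (Warden); then Lindqvist (Liveryman); then Saleh (Freeman); then Kowalski, Sato and Szabo (Journeyman).
Kowalski, Sato and Szabo all have date of admission to current standing Sep 6, 2008, so the next rule applies.
Among Kowalski, Sato and Szabo, by admission number (higher first): Kowalski and Sato (153) before Szabo (101).
Among Kowalski and Sato, alphabetically by surname: Kowalski before Sato.
Full order: Achebe, Andersen, Lindqvist, Saleh, Kowalski, Sato, Szabo.

Achebe, Andersen, Lindqvist, Saleh, Kowalski, Sato, Szabo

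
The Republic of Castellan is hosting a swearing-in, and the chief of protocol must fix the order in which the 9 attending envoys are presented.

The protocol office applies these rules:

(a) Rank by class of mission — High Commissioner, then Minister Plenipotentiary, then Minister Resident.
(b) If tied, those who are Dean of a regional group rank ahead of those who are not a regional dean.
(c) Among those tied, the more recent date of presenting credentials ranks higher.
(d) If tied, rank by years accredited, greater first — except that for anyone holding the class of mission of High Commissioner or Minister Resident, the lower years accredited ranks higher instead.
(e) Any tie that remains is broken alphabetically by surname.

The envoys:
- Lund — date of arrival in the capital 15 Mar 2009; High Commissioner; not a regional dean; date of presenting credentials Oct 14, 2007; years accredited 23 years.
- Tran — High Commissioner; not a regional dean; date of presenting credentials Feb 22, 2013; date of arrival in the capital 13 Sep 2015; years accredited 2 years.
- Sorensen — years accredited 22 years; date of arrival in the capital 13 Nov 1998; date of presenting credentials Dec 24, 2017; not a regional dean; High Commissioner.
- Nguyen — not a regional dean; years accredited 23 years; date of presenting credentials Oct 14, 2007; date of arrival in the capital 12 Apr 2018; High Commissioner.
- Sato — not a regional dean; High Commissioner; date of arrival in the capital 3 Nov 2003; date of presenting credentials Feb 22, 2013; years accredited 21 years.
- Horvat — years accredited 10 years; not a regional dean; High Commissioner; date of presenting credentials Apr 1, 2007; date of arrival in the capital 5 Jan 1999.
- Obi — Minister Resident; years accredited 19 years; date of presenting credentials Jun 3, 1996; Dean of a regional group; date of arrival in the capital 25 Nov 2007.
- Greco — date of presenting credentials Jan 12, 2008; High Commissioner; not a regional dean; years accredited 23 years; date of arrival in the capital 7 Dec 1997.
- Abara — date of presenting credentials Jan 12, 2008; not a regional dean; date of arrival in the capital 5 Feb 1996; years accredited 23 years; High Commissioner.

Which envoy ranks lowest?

By class of mission: Sorensen, Tran, Sato, Abara, Greco, Lund, Nguyen and Horvat (High Commissioner); then Obi (Minister Resident).
Sorensen, Tran, Sato, Abara, Greco, Lund, Nguyen and Horvat are each not a regional dean, so the next rule applies.
Among Sorensen, Tran, Sato, Abara, Greco, Lund, Nguyen and Horvat, by date of presenting credentials (later first): Sorensen (Dec 24, 2017) before Tran and Sato (Feb 22, 2013) before Abara and Greco (Jan 12, 2008) before Lund and Nguyen (Oct 14, 2007) before Horvat (Apr 1, 2007).
Among Tran and Sato, by years accredited (lower first) (reversed rule for this group): Tran (2 years) before Sato (21 years).
Abara and Greco both have years accredited 23 years, so the next rule applies.
Among Abara and Greco, alphabetically by surname: Abara before Greco.
Lund and Nguyen both have years accredited 23 years, so the next rule applies.
Among Lund and Nguyen, alphabetically by surname: Lund before Nguyen.
Order: Sorensen, Tran, Sato, Abara, Greco, Lund, Nguyen, Horvat, Obi.

Obi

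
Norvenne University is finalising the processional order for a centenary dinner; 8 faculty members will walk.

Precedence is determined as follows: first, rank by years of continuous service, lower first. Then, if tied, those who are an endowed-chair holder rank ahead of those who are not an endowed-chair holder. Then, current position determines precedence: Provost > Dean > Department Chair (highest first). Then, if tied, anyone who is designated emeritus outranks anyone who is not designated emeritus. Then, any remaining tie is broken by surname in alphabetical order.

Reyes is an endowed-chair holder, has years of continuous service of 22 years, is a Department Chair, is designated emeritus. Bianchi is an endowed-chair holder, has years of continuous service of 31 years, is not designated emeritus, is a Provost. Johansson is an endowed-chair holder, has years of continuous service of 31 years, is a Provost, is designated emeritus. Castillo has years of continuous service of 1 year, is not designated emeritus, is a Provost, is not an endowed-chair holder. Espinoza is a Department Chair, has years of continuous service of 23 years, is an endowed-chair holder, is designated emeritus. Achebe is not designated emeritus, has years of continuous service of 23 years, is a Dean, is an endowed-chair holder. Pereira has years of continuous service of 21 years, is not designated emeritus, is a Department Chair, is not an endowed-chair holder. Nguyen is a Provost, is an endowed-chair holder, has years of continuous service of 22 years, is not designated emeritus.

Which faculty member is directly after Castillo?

By years of continuous service (lower first): Castillo (1 year); then Pereira (21 years); then Nguyen and Reyes (both 22 years); then Achebe and Espinoza (both 23 years); then Johansson and Bianchi (both 31 years).
Nguyen and Reyes are each an endowed-chair holder, so the next rule applies.
Among Nguyen and Reyes, by current position: Nguyen (Provost) before Reyes (Department Chair).
Achebe and Espinoza are each an endowed-chair holder, so the next rule applies.
Among Achebe and Espinoza, by current position: Achebe (Dean) before Espinoza (Department Chair).
Johansson and Bianchi are each an endowed-chair holder, so the next rule applies.
Johansson and Bianchi are each Provost, so the next rule applies.
Among Johansson and Bianchi, designated emeritus before not designated emeritus: Johansson (designated emeritus) before Bianchi (not designated emeritus).
Order: Castillo, Pereira, Nguyen, Reyes, Achebe, Espinoza, Johansson, Bianchi.

Pereira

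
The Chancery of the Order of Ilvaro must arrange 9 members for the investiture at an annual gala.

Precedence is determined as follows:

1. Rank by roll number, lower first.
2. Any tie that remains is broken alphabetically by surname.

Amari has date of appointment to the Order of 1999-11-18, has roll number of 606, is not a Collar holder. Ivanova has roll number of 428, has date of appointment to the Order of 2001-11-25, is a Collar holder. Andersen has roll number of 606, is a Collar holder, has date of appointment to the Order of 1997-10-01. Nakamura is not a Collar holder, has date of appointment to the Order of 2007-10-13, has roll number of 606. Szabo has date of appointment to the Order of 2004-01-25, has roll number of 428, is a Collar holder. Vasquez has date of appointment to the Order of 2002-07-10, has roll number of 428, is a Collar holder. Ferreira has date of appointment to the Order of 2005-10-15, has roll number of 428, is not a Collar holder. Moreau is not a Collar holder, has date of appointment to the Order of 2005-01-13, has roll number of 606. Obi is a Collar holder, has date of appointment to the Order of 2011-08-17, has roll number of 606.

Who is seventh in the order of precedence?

By roll number (lower first): Ferreira, Ivanova, Szabo and Vasquez (each 428); then Amari, Andersen, Moreau, Nakamura and Obi (each 606).
Among Ferreira, Ivanova, Szabo and Vasquez, alphabetically by surname: Ferreira before Ivanova before Szabo before Vasquez.
Among Amari, Andersen, Moreau, Nakamura and Obi, alphabetically by surname: Amari before Andersen before Moreau before Nakamura before Obi.
Order: Ferreira, Ivanova, Szabo, Vasquez, Amari, Andersen, Moreau, Nakamura, Obi.

Moreau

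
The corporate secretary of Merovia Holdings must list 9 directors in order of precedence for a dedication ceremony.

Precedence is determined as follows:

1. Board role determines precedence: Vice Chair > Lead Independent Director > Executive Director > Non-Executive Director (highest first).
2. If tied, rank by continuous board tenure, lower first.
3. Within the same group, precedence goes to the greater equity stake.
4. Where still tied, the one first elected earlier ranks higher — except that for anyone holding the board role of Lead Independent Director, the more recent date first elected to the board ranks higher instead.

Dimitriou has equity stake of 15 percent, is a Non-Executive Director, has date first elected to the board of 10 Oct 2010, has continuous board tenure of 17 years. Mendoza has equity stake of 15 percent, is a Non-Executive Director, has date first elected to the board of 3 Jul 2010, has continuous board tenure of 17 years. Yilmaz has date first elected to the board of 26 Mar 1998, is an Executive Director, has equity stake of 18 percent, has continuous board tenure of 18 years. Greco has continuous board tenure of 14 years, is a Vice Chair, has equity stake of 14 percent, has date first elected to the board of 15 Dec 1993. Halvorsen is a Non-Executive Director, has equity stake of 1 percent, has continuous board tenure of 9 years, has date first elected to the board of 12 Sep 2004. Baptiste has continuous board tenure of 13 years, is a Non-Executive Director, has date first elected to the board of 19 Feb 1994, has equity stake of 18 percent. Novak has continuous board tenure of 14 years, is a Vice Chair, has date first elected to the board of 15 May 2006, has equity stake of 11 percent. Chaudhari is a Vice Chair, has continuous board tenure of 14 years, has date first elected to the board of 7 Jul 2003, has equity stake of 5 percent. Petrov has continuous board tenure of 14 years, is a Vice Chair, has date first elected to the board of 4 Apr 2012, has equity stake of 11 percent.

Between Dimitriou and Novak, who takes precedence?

By board role: Greco, Novak, Petrov and Chaudhari (Vice Chair); then Yilmaz (Executive Director); then Halvorsen, Baptiste, Mendoza and Dimitriou (Non-Executive Director).
Greco, Novak, Petrov and Chaudhari all have continuous board tenure 14 years, so the next rule applies.
Among Greco, Novak, Petrov and Chaudhari, by equity stake (higher first): Greco (14 percent) before Novak and Petrov (11 percent) before Chaudhari (5 percent).
Among Novak and Petrov, by date first elected to the board (earlier first): Novak (15 May 2006) before Petrov (4 Apr 2012).
Among Halvorsen, Baptiste, Mendoza and Dimitriou, by continuous board tenure (lower first): Halvorsen (9 years) before Baptiste (13 years) before Mendoza and Dimitriou (17 years).
Mendoza and Dimitriou both have equity stake 15 percent, so the next rule applies.
Among Mendoza and Dimitriou, by date first elected to the board (earlier first): Mendoza (3 Jul 2010) before Dimitriou (10 Oct 2010).
So Novak takes precedence.

Novak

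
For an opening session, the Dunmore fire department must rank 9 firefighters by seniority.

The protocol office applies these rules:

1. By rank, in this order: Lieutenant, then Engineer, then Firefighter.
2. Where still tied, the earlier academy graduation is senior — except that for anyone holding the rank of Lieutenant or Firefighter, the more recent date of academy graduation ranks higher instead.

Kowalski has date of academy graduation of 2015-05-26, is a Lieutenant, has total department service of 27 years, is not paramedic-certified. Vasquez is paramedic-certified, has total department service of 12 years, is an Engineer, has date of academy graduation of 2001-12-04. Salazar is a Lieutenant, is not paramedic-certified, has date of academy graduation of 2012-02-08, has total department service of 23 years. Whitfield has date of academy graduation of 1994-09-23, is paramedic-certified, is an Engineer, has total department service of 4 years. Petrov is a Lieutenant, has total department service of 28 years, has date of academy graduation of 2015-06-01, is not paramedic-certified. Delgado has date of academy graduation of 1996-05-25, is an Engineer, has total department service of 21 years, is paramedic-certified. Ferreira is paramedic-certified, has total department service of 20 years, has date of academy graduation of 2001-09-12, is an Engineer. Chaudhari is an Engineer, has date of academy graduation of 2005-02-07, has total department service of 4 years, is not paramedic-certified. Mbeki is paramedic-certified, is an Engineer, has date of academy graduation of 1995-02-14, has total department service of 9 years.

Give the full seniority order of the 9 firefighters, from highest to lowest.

Petrov, Kowalski, Salazar, Whitfield, Mbeki, Delgado, Ferreira, Vasquez, Chaudhari

By rank: Petrov, Kowalski and Salazar (Lieutenant); then Whitfield, Mbeki, Delgado, Ferreira, Vasquez and Chaudhari (Engineer).
Among Petrov, Kowalski and Salazar, by date of academy graduation (later first) (reversed rule for this group): Petrov (2015-06-01) before Kowalski (2015-05-26) before Salazar (2012-02-08).
Among Whitfield, Mbeki, Delgado, Ferreira, Vasquez and Chaudhari, by date of academy graduation (earlier first): Whitfield (1994-09-23) before Mbeki (1995-02-14) before Delgado (1996-05-25) before Ferreira (2001-09-12) before Vasquez (2001-12-04) before Chaudhari (2005-02-07).
Full order: Petrov, Kowalski, Salazar, Whitfield, Mbeki, Delgado, Ferreira, Vasquez, Chaudhari.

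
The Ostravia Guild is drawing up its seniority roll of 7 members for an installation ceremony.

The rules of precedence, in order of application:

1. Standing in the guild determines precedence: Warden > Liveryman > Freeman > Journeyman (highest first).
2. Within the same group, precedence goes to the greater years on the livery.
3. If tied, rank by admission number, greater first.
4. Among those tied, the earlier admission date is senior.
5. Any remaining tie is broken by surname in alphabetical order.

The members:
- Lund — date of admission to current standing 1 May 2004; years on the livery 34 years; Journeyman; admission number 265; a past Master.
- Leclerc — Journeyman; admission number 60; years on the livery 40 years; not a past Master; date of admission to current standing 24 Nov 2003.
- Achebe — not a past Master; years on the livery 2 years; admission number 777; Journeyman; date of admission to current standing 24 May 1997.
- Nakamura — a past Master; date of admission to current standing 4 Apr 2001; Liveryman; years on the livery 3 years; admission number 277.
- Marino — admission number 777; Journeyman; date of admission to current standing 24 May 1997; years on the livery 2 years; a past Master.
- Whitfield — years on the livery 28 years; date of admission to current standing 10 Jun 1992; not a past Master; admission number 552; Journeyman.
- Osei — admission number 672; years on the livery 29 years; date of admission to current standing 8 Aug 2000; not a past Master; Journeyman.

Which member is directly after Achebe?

By standing in the guild: Nakamura (Liveryman); then Leclerc, Lund, Osei, Whitfield, Achebe and Marino (Journeyman).
Among Leclerc, Lund, Osei, Whitfield, Achebe and Marino, by years on the livery (higher first): Leclerc (40 years) before Lund (34 years) before Osei (29 years) before Whitfield (28 years) before Achebe and Marino (2 years).
Achebe and Marino both have admission number 777, so the next rule applies.
Achebe and Marino both have date of admission to current standing 24 May 1997, so the next rule applies.
Among Achebe and Marino, alphabetically by surname: Achebe before Marino.
Order: Nakamura, Leclerc, Lund, Osei, Whitfield, Achebe, Marino.

Marino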